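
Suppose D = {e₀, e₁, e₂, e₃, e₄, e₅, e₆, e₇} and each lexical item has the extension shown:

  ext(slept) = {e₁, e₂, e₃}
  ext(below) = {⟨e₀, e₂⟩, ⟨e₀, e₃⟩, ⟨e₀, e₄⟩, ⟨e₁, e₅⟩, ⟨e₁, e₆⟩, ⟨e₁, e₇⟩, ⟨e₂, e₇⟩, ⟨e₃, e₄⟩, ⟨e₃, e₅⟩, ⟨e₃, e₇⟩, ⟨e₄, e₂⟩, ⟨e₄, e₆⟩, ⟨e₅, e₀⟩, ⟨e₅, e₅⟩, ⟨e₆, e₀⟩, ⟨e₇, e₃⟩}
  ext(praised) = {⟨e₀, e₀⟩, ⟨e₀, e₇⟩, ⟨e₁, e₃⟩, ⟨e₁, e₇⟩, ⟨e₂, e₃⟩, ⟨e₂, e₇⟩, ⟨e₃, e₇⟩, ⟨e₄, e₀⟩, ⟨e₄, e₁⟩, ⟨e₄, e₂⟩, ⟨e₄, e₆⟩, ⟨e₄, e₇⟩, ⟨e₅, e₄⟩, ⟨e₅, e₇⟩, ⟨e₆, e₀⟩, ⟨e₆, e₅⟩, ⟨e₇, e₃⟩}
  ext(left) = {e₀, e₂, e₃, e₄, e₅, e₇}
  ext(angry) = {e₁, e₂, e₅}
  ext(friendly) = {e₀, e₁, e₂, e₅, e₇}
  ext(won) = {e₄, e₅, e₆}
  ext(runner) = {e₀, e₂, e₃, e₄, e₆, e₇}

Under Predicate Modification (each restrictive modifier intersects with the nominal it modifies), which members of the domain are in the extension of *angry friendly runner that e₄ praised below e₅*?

⟦that e₄ praised⟧ = {x : ⟨e₄, x⟩ ∈ ⟦praised⟧} = {e₀, e₁, e₂, e₆, e₇}
⟦below e₅⟧ = {x : ⟨x, e₅⟩ ∈ ⟦below⟧} = {e₁, e₃, e₅}
⟦runner⟧ = {e₀, e₂, e₃, e₄, e₆, e₇}
… ∩ ⟦that e₄ praised⟧ = {e₀, e₂, e₃, e₄, e₆, e₇} ∩ {e₀, e₁, e₂, e₆, e₇} = {e₀, e₂, e₆, e₇}
… ∩ ⟦below e₅⟧ = {e₀, e₂, e₆, e₇} ∩ {e₁, e₃, e₅} = ∅
… ∩ ⟦angry⟧ = ∅ ∩ {e₁, e₂, e₅} = ∅
… ∩ ⟦friendly⟧ = ∅ ∩ {e₀, e₁, e₂, e₅, e₇} = ∅
So ⟦angry friendly runner that e₄ praised below e₅⟧ = {}.

{}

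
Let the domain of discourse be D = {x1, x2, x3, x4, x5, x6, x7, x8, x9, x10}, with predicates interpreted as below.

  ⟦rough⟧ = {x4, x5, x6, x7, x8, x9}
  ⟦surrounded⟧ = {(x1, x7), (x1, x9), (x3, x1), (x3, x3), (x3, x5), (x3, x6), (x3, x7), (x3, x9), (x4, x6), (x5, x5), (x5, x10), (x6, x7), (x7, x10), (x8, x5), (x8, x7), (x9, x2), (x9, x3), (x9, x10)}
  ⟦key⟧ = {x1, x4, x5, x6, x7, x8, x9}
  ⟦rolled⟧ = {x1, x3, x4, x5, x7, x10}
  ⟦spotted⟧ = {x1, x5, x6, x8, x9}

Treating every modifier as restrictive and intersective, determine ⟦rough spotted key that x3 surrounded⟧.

{x5, x6, x9}

⟦that x3 surrounded⟧ = {x : ⟨x3, x⟩ ∈ ⟦surrounded⟧} = {x1, x3, x5, x6, x7, x9}
⟦key⟧ = {x1, x4, x5, x6, x7, x8, x9}
… ∩ ⟦that x3 surrounded⟧ = {x1, x4, x5, x6, x7, x8, x9} ∩ {x1, x3, x5, x6, x7, x9} = {x1, x5, x6, x7, x9}
… ∩ ⟦rough⟧ = {x1, x5, x6, x7, x9} ∩ {x4, x5, x6, x7, x8, x9} = {x5, x6, x7, x9}
… ∩ ⟦spotted⟧ = {x5, x6, x7, x9} ∩ {x1, x5, x6, x8, x9} = {x5, x6, x9}
So ⟦rough spotted key that x3 surrounded⟧ = {x5, x6, x9}.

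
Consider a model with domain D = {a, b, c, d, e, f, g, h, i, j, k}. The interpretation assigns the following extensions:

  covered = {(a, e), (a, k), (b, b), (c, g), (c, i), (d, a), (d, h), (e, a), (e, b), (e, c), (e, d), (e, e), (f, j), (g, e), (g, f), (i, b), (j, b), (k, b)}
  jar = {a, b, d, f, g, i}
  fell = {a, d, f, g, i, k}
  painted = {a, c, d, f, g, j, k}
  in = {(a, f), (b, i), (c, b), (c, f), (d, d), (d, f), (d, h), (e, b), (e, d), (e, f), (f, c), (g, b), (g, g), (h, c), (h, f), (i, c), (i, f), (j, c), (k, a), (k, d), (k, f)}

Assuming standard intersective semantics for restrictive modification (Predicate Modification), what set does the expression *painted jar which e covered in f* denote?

⟦which e covered⟧ = {x : ⟨e, x⟩ ∈ ⟦covered⟧} = {a, b, c, d, e}
⟦in f⟧ = {x : ⟨x, f⟩ ∈ ⟦in⟧} = {a, c, d, e, h, i, k}
⟦jar⟧ = {a, b, d, f, g, i}
… ∩ ⟦which e covered⟧ = {a, b, d, f, g, i} ∩ {a, b, c, d, e} = {a, b, d}
… ∩ ⟦in f⟧ = {a, b, d} ∩ {a, c, d, e, h, i, k} = {a, d}
… ∩ ⟦painted⟧ = {a, d} ∩ {a, c, d, f, g, j, k} = {a, d}
So ⟦painted jar which e covered in f⟧ = {a, d}.

{a, d}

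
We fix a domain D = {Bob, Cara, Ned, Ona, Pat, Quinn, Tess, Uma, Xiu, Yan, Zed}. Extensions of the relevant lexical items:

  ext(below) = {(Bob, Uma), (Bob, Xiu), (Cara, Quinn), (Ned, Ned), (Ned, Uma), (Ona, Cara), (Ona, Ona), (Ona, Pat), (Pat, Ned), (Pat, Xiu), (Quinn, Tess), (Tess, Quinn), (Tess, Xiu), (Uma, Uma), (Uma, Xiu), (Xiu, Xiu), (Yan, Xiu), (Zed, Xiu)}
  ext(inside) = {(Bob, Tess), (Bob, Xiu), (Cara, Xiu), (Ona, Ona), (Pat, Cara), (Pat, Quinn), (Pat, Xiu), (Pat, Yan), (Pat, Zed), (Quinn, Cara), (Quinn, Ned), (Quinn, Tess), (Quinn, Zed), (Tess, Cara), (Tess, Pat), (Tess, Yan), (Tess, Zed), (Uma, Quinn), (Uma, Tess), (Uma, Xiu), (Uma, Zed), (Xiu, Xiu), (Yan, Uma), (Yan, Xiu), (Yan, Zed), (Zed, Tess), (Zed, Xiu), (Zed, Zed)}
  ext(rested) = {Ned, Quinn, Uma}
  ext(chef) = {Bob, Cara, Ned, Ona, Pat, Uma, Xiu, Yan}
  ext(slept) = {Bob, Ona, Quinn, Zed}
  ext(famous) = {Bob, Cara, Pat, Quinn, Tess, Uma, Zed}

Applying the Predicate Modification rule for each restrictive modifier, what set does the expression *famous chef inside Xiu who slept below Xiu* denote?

⟦inside Xiu⟧ = {x : ⟨x, Xiu⟩ ∈ ⟦inside⟧} = {Bob, Cara, Pat, Uma, Xiu, Yan, Zed}
⟦who slept⟧ = ⟦slept⟧ = {Bob, Ona, Quinn, Zed}
⟦below Xiu⟧ = {x : ⟨x, Xiu⟩ ∈ ⟦below⟧} = {Bob, Pat, Tess, Uma, Xiu, Yan, Zed}
⟦chef⟧ = {Bob, Cara, Ned, Ona, Pat, Uma, Xiu, Yan}
… ∩ ⟦inside Xiu⟧ = {Bob, Cara, Ned, Ona, Pat, Uma, Xiu, Yan} ∩ {Bob, Cara, Pat, Uma, Xiu, Yan, Zed} = {Bob, Cara, Pat, Uma, Xiu, Yan}
… ∩ ⟦who slept⟧ = {Bob, Cara, Pat, Uma, Xiu, Yan} ∩ {Bob, Ona, Quinn, Zed} = {Bob}
… ∩ ⟦below Xiu⟧ = {Bob} ∩ {Bob, Pat, Tess, Uma, Xiu, Yan, Zed} = {Bob}
… ∩ ⟦famous⟧ = {Bob} ∩ {Bob, Cara, Pat, Quinn, Tess, Uma, Zed} = {Bob}
So ⟦famous chef inside Xiu who slept below Xiu⟧ = {Bob}.

{Bob}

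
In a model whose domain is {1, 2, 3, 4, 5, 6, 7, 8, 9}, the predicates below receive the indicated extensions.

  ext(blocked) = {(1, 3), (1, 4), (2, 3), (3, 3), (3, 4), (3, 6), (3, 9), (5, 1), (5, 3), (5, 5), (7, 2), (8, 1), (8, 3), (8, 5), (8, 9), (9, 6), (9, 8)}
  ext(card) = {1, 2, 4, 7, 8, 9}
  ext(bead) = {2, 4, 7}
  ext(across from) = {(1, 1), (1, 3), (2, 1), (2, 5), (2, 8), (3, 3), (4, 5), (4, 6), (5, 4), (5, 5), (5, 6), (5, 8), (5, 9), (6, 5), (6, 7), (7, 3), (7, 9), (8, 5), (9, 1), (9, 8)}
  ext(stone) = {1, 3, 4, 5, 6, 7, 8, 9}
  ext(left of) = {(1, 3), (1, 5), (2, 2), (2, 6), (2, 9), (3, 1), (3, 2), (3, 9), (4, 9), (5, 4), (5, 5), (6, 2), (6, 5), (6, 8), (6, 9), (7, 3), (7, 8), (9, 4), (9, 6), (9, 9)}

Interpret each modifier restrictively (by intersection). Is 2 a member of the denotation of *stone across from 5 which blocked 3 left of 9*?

no

⟦across from 5⟧ = {x : ⟨x, 5⟩ ∈ ⟦across from⟧} = {2, 4, 5, 6, 8}
⟦which blocked 3⟧ = {x : ⟨x, 3⟩ ∈ ⟦blocked⟧} = {1, 2, 3, 5, 8}
⟦left of 9⟧ = {x : ⟨x, 9⟩ ∈ ⟦left of⟧} = {2, 3, 4, 6, 9}
⟦stone⟧ = {1, 3, 4, 5, 6, 7, 8, 9}
… ∩ ⟦across from 5⟧ = {1, 3, 4, 5, 6, 7, 8, 9} ∩ {2, 4, 5, 6, 8} = {4, 5, 6, 8}
… ∩ ⟦which blocked 3⟧ = {4, 5, 6, 8} ∩ {1, 2, 3, 5, 8} = {5, 8}
… ∩ ⟦left of 9⟧ = {5, 8} ∩ {2, 3, 4, 6, 9} = ∅
⟦stone across from 5 which blocked 3 left of 9⟧ = ∅; 2 ∉ this set.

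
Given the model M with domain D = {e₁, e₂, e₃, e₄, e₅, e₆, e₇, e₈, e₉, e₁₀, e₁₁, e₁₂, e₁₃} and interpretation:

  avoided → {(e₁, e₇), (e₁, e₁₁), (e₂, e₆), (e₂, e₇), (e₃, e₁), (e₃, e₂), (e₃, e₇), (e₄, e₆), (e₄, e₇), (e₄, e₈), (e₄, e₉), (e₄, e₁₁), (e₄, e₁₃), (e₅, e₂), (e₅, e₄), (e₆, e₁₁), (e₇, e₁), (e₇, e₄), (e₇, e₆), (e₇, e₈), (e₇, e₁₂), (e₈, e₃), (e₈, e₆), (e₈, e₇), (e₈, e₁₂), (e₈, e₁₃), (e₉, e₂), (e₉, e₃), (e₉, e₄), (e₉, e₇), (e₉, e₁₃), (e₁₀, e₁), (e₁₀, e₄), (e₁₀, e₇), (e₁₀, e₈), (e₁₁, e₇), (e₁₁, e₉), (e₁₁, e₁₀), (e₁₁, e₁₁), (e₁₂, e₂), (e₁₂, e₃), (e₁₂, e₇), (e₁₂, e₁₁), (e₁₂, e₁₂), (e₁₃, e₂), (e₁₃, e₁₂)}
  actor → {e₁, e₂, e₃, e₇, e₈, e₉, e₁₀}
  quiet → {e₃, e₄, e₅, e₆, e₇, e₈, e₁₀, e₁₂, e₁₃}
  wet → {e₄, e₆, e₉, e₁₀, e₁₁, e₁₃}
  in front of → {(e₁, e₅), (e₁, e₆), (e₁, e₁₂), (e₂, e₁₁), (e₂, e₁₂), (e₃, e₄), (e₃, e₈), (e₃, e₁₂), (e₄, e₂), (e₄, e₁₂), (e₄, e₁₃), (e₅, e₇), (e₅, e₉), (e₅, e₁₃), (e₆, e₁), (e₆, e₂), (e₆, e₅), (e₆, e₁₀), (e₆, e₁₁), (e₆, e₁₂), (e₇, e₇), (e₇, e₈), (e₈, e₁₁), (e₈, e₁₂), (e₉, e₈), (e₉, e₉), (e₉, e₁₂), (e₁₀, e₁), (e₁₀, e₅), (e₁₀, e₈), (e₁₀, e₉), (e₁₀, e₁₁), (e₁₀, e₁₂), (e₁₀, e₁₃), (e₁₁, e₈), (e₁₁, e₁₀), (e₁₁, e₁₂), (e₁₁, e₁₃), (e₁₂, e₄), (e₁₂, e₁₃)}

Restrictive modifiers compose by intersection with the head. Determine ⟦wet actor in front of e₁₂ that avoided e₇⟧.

⟦in front of e₁₂⟧ = {x : ⟨x, e₁₂⟩ ∈ ⟦in front of⟧} = {e₁, e₂, e₃, e₄, e₆, e₈, e₉, e₁₀, e₁₁}
⟦that avoided e₇⟧ = {x : ⟨x, e₇⟩ ∈ ⟦avoided⟧} = {e₁, e₂, e₃, e₄, e₈, e₉, e₁₀, e₁₁, e₁₂}
⟦actor⟧ = {e₁, e₂, e₃, e₇, e₈, e₉, e₁₀}
… ∩ ⟦in front of e₁₂⟧ = {e₁, e₂, e₃, e₇, e₈, e₉, e₁₀} ∩ {e₁, e₂, e₃, e₄, e₆, e₈, e₉, e₁₀, e₁₁} = {e₁, e₂, e₃, e₈, e₉, e₁₀}
… ∩ ⟦that avoided e₇⟧ = {e₁, e₂, e₃, e₈, e₉, e₁₀} ∩ {e₁, e₂, e₃, e₄, e₈, e₉, e₁₀, e₁₁, e₁₂} = {e₁, e₂, e₃, e₈, e₉, e₁₀}
… ∩ ⟦wet⟧ = {e₁, e₂, e₃, e₈, e₉, e₁₀} ∩ {e₄, e₆, e₉, e₁₀, e₁₁, e₁₃} = {e₉, e₁₀}
So ⟦wet actor in front of e₁₂ that avoided e₇⟧ = {e₉, e₁₀}.

{e₉, e₁₀}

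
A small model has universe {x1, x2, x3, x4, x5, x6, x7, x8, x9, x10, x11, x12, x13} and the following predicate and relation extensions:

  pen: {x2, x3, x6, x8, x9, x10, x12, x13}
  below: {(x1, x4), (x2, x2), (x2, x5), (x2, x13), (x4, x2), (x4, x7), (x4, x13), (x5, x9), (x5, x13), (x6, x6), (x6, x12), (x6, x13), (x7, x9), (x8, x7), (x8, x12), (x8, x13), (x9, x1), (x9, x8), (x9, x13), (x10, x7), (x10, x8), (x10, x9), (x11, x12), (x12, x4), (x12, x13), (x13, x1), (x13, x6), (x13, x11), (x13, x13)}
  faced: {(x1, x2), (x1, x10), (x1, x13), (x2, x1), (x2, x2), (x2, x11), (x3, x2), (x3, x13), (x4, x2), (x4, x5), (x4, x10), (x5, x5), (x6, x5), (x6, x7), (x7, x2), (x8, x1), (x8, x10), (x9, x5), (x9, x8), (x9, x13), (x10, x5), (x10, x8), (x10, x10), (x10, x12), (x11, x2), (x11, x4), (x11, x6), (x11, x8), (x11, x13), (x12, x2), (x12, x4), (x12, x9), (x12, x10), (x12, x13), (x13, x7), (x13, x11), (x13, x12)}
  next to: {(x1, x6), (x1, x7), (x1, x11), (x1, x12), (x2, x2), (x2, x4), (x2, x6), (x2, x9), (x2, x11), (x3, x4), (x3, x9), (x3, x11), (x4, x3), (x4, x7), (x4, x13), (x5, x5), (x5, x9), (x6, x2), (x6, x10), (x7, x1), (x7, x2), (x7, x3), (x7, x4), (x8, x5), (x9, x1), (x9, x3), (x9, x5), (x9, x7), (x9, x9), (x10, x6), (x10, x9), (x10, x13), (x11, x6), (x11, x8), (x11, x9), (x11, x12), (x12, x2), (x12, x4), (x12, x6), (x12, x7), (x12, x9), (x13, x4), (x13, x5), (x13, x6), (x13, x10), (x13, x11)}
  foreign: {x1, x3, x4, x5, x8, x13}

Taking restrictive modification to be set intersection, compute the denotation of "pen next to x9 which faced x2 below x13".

{x2, x12}

⟦next to x9⟧ = {x : ⟨x, x9⟩ ∈ ⟦next to⟧} = {x2, x3, x5, x9, x10, x11, x12}
⟦which faced x2⟧ = {x : ⟨x, x2⟩ ∈ ⟦faced⟧} = {x1, x2, x3, x4, x7, x11, x12}
⟦below x13⟧ = {x : ⟨x, x13⟩ ∈ ⟦below⟧} = {x2, x4, x5, x6, x8, x9, x12, x13}
⟦pen⟧ = {x2, x3, x6, x8, x9, x10, x12, x13}
… ∩ ⟦next to x9⟧ = {x2, x3, x6, x8, x9, x10, x12, x13} ∩ {x2, x3, x5, x9, x10, x11, x12} = {x2, x3, x9, x10, x12}
… ∩ ⟦which faced x2⟧ = {x2, x3, x9, x10, x12} ∩ {x1, x2, x3, x4, x7, x11, x12} = {x2, x3, x12}
… ∩ ⟦below x13⟧ = {x2, x3, x12} ∩ {x2, x4, x5, x6, x8, x9, x12, x13} = {x2, x12}
So ⟦pen next to x9 which faced x2 below x13⟧ = {x2, x12}.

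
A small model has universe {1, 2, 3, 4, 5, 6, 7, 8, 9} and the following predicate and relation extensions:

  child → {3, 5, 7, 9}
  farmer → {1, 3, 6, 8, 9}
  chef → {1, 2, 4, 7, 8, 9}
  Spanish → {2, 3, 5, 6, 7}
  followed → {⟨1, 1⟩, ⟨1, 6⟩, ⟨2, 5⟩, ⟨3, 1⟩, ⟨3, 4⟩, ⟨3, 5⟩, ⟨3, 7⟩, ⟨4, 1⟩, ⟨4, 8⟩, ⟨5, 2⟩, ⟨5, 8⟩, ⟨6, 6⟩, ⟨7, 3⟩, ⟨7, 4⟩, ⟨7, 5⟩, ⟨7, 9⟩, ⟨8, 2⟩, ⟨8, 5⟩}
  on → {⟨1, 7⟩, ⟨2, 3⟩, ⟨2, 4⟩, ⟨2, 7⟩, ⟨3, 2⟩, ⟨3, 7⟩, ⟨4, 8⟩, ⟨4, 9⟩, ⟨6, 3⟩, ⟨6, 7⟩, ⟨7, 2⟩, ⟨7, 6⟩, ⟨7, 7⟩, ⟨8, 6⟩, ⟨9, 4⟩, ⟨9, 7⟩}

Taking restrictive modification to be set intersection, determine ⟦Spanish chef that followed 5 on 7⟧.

⟦that followed 5⟧ = {x : ⟨x, 5⟩ ∈ ⟦followed⟧} = {2, 3, 7, 8}
⟦on 7⟧ = {x : ⟨x, 7⟩ ∈ ⟦on⟧} = {1, 2, 3, 6, 7, 9}
⟦chef⟧ = {1, 2, 4, 7, 8, 9}
… ∩ ⟦that followed 5⟧ = {1, 2, 4, 7, 8, 9} ∩ {2, 3, 7, 8} = {2, 7, 8}
… ∩ ⟦on 7⟧ = {2, 7, 8} ∩ {1, 2, 3, 6, 7, 9} = {2, 7}
… ∩ ⟦Spanish⟧ = {2, 7} ∩ {2, 3, 5, 6, 7} = {2, 7}
So ⟦Spanish chef that followed 5 on 7⟧ = {2, 7}.

{2, 7}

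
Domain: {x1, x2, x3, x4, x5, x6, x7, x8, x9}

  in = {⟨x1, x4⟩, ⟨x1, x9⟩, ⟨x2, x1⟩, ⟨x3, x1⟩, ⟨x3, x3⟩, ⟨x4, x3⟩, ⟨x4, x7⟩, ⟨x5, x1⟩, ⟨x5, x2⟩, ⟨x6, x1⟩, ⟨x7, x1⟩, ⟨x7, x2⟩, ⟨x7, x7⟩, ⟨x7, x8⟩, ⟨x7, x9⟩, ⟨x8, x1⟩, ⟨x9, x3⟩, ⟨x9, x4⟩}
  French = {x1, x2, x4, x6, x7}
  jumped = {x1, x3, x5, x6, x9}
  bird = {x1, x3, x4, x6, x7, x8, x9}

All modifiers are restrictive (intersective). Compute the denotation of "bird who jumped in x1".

⟦who jumped⟧ = ⟦jumped⟧ = {x1, x3, x5, x6, x9}
⟦in x1⟧ = {x : ⟨x, x1⟩ ∈ ⟦in⟧} = {x2, x3, x5, x6, x7, x8}
⟦bird⟧ = {x1, x3, x4, x6, x7, x8, x9}
… ∩ ⟦who jumped⟧ = {x1, x3, x4, x6, x7, x8, x9} ∩ {x1, x3, x5, x6, x9} = {x1, x3, x6, x9}
… ∩ ⟦in x1⟧ = {x1, x3, x6, x9} ∩ {x2, x3, x5, x6, x7, x8} = {x3, x6}
So ⟦bird who jumped in x1⟧ = {x3, x6}.

{x3, x6}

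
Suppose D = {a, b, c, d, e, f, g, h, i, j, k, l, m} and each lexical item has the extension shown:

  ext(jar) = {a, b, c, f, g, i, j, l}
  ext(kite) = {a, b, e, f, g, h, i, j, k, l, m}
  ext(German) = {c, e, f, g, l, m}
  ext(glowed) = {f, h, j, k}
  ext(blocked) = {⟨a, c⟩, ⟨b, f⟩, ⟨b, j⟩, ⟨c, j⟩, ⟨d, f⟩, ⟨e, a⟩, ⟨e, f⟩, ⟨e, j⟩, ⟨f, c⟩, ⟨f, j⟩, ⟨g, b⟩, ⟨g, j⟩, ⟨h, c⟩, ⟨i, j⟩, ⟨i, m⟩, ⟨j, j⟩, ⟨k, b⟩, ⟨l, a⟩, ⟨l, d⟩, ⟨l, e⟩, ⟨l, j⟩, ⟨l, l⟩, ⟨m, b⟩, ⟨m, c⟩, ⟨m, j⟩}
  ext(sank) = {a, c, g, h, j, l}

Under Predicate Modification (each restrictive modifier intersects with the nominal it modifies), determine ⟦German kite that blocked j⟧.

⟦that blocked j⟧ = {x : ⟨x, j⟩ ∈ ⟦blocked⟧} = {b, c, e, f, g, i, j, l, m}
⟦kite⟧ = {a, b, e, f, g, h, i, j, k, l, m}
… ∩ ⟦that blocked j⟧ = {a, b, e, f, g, h, i, j, k, l, m} ∩ {b, c, e, f, g, i, j, l, m} = {b, e, f, g, i, j, l, m}
… ∩ ⟦German⟧ = {b, e, f, g, i, j, l, m} ∩ {c, e, f, g, l, m} = {e, f, g, l, m}
So ⟦German kite that blocked j⟧ = {e, f, g, l, m}.

{e, f, g, l, m}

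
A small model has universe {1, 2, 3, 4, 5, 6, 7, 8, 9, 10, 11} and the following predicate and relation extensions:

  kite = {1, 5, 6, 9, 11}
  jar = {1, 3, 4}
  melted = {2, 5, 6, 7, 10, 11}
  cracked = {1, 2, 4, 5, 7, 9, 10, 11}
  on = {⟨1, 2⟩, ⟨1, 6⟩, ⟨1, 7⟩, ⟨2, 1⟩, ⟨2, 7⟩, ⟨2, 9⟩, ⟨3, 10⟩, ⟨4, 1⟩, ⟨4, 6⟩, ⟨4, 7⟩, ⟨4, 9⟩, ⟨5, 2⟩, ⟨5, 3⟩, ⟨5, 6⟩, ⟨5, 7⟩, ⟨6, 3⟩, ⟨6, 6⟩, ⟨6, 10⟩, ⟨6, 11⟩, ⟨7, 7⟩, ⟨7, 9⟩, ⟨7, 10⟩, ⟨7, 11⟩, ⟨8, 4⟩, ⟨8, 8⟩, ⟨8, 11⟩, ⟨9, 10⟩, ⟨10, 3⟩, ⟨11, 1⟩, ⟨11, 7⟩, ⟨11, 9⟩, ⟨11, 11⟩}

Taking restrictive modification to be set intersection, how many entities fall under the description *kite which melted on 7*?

⟦which melted⟧ = ⟦melted⟧ = {2, 5, 6, 7, 10, 11}
⟦on 7⟧ = {x : ⟨x, 7⟩ ∈ ⟦on⟧} = {1, 2, 4, 5, 7, 11}
⟦kite⟧ = {1, 5, 6, 9, 11}
… ∩ ⟦which melted⟧ = {1, 5, 6, 9, 11} ∩ {2, 5, 6, 7, 10, 11} = {5, 6, 11}
… ∩ ⟦on 7⟧ = {5, 6, 11} ∩ {1, 2, 4, 5, 7, 11} = {5, 11}
⟦kite which melted on 7⟧ = {5, 11}, so the cardinality is 2.

2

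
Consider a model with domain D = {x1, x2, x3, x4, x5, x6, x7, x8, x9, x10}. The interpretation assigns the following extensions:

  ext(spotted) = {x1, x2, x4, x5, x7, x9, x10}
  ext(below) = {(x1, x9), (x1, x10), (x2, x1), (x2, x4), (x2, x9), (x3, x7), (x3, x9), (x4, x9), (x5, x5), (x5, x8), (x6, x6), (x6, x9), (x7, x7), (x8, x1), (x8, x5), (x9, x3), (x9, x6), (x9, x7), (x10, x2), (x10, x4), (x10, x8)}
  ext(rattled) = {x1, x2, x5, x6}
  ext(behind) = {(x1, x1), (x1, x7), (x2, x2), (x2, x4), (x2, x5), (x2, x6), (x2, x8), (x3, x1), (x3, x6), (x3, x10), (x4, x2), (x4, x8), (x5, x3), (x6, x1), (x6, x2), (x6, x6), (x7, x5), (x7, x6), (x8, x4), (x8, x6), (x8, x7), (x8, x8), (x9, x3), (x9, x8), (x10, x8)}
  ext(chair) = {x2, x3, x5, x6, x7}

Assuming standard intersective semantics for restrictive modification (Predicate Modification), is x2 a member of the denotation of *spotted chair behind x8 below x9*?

yes

⟦behind x8⟧ = {x : ⟨x, x8⟩ ∈ ⟦behind⟧} = {x2, x4, x8, x9, x10}
⟦below x9⟧ = {x : ⟨x, x9⟩ ∈ ⟦below⟧} = {x1, x2, x3, x4, x6}
⟦chair⟧ = {x2, x3, x5, x6, x7}
… ∩ ⟦behind x8⟧ = {x2, x3, x5, x6, x7} ∩ {x2, x4, x8, x9, x10} = {x2}
… ∩ ⟦below x9⟧ = {x2} ∩ {x1, x2, x3, x4, x6} = {x2}
… ∩ ⟦spotted⟧ = {x2} ∩ {x1, x2, x4, x5, x7, x9, x10} = {x2}
⟦spotted chair behind x8 below x9⟧ = {x2}; x2 ∈ this set.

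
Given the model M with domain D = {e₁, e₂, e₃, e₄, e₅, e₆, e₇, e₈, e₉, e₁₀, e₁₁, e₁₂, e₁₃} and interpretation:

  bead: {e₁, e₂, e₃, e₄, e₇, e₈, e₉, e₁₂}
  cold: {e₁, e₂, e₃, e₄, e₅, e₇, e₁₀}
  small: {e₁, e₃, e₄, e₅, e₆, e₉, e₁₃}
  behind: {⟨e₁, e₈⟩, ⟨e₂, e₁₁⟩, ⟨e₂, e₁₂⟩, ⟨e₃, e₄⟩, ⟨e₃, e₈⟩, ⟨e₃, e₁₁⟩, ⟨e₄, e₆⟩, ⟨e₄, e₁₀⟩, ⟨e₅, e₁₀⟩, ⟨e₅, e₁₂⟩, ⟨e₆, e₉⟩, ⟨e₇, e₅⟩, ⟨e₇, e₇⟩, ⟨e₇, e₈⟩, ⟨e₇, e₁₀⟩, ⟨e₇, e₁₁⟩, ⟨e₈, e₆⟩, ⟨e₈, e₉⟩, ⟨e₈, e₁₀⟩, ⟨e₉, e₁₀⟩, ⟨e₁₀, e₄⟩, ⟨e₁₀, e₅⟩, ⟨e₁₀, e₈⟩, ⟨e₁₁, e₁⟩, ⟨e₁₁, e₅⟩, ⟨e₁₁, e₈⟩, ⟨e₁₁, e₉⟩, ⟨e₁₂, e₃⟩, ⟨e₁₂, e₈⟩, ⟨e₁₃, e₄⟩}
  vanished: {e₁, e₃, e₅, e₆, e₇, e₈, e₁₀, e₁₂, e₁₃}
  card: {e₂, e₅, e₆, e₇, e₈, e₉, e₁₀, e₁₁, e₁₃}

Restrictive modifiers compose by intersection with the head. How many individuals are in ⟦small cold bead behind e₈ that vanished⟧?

⟦behind e₈⟧ = {x : ⟨x, e₈⟩ ∈ ⟦behind⟧} = {e₁, e₃, e₇, e₁₀, e₁₁, e₁₂}
⟦that vanished⟧ = ⟦vanished⟧ = {e₁, e₃, e₅, e₆, e₇, e₈, e₁₀, e₁₂, e₁₃}
⟦bead⟧ = {e₁, e₂, e₃, e₄, e₇, e₈, e₉, e₁₂}
… ∩ ⟦behind e₈⟧ = {e₁, e₂, e₃, e₄, e₇, e₈, e₉, e₁₂} ∩ {e₁, e₃, e₇, e₁₀, e₁₁, e₁₂} = {e₁, e₃, e₇, e₁₂}
… ∩ ⟦that vanished⟧ = {e₁, e₃, e₇, e₁₂} ∩ {e₁, e₃, e₅, e₆, e₇, e₈, e₁₀, e₁₂, e₁₃} = {e₁, e₃, e₇, e₁₂}
… ∩ ⟦small⟧ = {e₁, e₃, e₇, e₁₂} ∩ {e₁, e₃, e₄, e₅, e₆, e₉, e₁₃} = {e₁, e₃}
… ∩ ⟦cold⟧ = {e₁, e₃} ∩ {e₁, e₂, e₃, e₄, e₅, e₇, e₁₀} = {e₁, e₃}
⟦small cold bead behind e₈ that vanished⟧ = {e₁, e₃}, so the cardinality is 2.

2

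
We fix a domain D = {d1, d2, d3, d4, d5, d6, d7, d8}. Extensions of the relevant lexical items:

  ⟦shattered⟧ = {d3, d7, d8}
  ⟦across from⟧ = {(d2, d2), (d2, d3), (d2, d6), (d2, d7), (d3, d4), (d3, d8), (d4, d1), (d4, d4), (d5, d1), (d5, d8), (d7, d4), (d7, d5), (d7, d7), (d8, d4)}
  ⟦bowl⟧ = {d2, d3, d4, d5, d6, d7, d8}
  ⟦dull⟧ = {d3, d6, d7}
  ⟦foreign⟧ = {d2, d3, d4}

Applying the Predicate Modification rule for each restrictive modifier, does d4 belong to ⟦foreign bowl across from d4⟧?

⟦across from d4⟧ = {x : ⟨x, d4⟩ ∈ ⟦across from⟧} = {d3, d4, d7, d8}
⟦bowl⟧ = {d2, d3, d4, d5, d6, d7, d8}
… ∩ ⟦across from d4⟧ = {d2, d3, d4, d5, d6, d7, d8} ∩ {d3, d4, d7, d8} = {d3, d4, d7, d8}
… ∩ ⟦foreign⟧ = {d3, d4, d7, d8} ∩ {d2, d3, d4} = {d3, d4}
⟦foreign bowl across from d4⟧ = {d3, d4}; d4 ∈ this set.

yes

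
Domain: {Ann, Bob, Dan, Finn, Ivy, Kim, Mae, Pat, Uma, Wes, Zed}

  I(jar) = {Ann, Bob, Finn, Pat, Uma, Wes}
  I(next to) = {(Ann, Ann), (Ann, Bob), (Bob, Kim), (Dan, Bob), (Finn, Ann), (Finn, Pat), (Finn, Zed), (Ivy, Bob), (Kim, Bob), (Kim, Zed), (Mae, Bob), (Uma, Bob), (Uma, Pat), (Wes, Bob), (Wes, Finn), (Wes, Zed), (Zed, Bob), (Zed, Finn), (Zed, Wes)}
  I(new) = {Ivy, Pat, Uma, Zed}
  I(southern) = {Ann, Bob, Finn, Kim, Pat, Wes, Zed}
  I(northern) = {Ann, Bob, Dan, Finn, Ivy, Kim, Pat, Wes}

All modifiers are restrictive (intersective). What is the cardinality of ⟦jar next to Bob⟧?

⟦next to Bob⟧ = {x : ⟨x, Bob⟩ ∈ ⟦next to⟧} = {Ann, Dan, Ivy, Kim, Mae, Uma, Wes, Zed}
⟦jar⟧ = {Ann, Bob, Finn, Pat, Uma, Wes}
… ∩ ⟦next to Bob⟧ = {Ann, Bob, Finn, Pat, Uma, Wes} ∩ {Ann, Dan, Ivy, Kim, Mae, Uma, Wes, Zed} = {Ann, Uma, Wes}
⟦jar next to Bob⟧ = {Ann, Uma, Wes}, so the cardinality is 3.

3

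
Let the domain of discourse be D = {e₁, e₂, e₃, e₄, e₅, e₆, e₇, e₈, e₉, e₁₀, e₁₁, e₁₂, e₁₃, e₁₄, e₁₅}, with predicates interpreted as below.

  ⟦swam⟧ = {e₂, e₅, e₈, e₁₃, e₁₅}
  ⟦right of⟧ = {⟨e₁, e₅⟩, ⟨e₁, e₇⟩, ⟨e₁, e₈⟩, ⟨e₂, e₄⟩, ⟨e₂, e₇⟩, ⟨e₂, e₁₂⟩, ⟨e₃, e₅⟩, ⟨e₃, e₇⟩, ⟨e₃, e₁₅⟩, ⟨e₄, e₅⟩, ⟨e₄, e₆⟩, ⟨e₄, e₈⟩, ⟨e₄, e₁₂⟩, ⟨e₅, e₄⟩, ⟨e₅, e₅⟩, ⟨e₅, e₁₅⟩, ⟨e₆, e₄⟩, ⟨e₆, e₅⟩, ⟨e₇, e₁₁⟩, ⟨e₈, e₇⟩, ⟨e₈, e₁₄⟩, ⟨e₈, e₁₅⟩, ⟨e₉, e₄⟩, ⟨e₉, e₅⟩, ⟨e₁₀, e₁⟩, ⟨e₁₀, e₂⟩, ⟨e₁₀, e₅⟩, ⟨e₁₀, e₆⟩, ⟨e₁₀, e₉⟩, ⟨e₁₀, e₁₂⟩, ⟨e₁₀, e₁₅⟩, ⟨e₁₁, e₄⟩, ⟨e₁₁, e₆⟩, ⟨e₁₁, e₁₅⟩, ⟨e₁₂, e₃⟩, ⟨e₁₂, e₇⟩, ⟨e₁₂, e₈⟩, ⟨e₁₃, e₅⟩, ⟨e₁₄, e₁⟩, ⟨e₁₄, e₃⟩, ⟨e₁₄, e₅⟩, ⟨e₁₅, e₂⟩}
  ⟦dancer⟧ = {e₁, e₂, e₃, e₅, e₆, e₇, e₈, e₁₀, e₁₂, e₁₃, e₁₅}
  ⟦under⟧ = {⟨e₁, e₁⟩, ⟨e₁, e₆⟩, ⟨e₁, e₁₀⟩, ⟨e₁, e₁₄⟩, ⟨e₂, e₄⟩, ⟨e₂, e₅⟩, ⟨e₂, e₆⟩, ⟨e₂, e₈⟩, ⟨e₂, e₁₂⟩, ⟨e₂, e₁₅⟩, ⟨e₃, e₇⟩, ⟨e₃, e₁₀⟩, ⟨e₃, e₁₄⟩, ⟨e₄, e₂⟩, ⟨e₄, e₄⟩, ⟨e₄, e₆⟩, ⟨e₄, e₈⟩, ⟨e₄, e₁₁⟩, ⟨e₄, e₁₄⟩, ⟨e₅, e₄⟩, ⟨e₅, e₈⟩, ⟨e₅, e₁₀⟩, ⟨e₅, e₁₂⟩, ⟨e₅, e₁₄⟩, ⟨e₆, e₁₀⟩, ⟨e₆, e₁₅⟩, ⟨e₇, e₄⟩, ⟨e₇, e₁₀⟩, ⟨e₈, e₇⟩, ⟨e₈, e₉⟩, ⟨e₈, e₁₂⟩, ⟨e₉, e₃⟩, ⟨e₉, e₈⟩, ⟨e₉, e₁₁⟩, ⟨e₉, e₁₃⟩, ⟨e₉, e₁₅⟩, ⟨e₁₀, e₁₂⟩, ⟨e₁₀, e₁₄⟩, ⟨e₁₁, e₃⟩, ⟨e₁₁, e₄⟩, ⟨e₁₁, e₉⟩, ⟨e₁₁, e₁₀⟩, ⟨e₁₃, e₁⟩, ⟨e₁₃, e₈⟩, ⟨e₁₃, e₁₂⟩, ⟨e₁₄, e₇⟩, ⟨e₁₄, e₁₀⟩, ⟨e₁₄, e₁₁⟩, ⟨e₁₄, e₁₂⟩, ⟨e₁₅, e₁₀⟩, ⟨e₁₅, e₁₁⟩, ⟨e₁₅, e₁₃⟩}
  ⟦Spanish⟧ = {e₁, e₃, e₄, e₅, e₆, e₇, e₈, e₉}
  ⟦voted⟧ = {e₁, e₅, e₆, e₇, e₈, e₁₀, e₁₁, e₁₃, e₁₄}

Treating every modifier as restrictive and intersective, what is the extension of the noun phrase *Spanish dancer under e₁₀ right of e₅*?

{e₁, e₃, e₅, e₆}

⟦under e₁₀⟧ = {x : ⟨x, e₁₀⟩ ∈ ⟦under⟧} = {e₁, e₃, e₅, e₆, e₇, e₁₁, e₁₄, e₁₅}
⟦right of e₅⟧ = {x : ⟨x, e₅⟩ ∈ ⟦right of⟧} = {e₁, e₃, e₄, e₅, e₆, e₉, e₁₀, e₁₃, e₁₄}
⟦dancer⟧ = {e₁, e₂, e₃, e₅, e₆, e₇, e₈, e₁₀, e₁₂, e₁₃, e₁₅}
… ∩ ⟦under e₁₀⟧ = {e₁, e₂, e₃, e₅, e₆, e₇, e₈, e₁₀, e₁₂, e₁₃, e₁₅} ∩ {e₁, e₃, e₅, e₆, e₇, e₁₁, e₁₄, e₁₅} = {e₁, e₃, e₅, e₆, e₇, e₁₅}
… ∩ ⟦right of e₅⟧ = {e₁, e₃, e₅, e₆, e₇, e₁₅} ∩ {e₁, e₃, e₄, e₅, e₆, e₉, e₁₀, e₁₃, e₁₄} = {e₁, e₃, e₅, e₆}
… ∩ ⟦Spanish⟧ = {e₁, e₃, e₅, e₆} ∩ {e₁, e₃, e₄, e₅, e₆, e₇, e₈, e₉} = {e₁, e₃, e₅, e₆}
So ⟦Spanish dancer under e₁₀ right of e₅⟧ = {e₁, e₃, e₅, e₆}.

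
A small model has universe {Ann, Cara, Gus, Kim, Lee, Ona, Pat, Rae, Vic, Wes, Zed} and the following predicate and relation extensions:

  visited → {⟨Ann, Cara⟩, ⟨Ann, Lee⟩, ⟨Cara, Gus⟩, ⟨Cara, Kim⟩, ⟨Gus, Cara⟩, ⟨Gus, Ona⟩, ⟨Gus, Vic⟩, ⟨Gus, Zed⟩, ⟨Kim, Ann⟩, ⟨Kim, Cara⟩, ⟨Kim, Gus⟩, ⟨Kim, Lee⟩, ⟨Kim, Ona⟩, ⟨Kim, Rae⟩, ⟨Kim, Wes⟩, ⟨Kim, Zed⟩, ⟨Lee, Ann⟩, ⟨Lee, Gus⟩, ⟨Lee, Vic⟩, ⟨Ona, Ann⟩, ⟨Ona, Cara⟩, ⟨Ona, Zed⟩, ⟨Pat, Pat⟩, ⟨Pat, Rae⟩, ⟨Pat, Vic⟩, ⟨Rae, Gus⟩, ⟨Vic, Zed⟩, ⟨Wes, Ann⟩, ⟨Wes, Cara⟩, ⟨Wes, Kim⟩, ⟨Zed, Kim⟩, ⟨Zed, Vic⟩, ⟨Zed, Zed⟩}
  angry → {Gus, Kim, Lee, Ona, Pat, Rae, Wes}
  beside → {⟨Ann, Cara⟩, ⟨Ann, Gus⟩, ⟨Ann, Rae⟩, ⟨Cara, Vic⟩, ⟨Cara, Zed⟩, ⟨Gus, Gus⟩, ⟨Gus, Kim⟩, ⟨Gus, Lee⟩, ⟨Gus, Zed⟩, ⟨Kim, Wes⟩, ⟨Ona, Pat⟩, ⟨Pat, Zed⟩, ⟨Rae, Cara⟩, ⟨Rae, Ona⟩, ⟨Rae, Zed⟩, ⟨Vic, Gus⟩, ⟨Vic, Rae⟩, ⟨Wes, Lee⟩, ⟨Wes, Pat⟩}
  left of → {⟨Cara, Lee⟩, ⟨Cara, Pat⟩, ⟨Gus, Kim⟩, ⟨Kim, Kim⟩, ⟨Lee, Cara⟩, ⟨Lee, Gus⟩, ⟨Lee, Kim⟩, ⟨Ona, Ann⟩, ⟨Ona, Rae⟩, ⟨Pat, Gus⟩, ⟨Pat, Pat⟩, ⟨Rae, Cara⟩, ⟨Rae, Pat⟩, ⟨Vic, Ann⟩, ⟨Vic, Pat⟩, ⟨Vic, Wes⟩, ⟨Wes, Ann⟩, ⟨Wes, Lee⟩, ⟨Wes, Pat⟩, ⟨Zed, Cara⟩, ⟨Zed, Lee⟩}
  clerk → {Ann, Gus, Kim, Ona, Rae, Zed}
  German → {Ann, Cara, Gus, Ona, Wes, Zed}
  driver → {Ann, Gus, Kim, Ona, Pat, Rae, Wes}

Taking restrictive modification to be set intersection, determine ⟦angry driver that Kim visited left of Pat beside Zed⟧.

{Rae}

⟦that Kim visited⟧ = {x : ⟨Kim, x⟩ ∈ ⟦visited⟧} = {Ann, Cara, Gus, Lee, Ona, Rae, Wes, Zed}
⟦left of Pat⟧ = {x : ⟨x, Pat⟩ ∈ ⟦left of⟧} = {Cara, Pat, Rae, Vic, Wes}
⟦beside Zed⟧ = {x : ⟨x, Zed⟩ ∈ ⟦beside⟧} = {Cara, Gus, Pat, Rae}
⟦driver⟧ = {Ann, Gus, Kim, Ona, Pat, Rae, Wes}
… ∩ ⟦that Kim visited⟧ = {Ann, Gus, Kim, Ona, Pat, Rae, Wes} ∩ {Ann, Cara, Gus, Lee, Ona, Rae, Wes, Zed} = {Ann, Gus, Ona, Rae, Wes}
… ∩ ⟦left of Pat⟧ = {Ann, Gus, Ona, Rae, Wes} ∩ {Cara, Pat, Rae, Vic, Wes} = {Rae, Wes}
… ∩ ⟦beside Zed⟧ = {Rae, Wes} ∩ {Cara, Gus, Pat, Rae} = {Rae}
… ∩ ⟦angry⟧ = {Rae} ∩ {Gus, Kim, Lee, Ona, Pat, Rae, Wes} = {Rae}
So ⟦angry driver that Kim visited left of Pat beside Zed⟧ = {Rae}.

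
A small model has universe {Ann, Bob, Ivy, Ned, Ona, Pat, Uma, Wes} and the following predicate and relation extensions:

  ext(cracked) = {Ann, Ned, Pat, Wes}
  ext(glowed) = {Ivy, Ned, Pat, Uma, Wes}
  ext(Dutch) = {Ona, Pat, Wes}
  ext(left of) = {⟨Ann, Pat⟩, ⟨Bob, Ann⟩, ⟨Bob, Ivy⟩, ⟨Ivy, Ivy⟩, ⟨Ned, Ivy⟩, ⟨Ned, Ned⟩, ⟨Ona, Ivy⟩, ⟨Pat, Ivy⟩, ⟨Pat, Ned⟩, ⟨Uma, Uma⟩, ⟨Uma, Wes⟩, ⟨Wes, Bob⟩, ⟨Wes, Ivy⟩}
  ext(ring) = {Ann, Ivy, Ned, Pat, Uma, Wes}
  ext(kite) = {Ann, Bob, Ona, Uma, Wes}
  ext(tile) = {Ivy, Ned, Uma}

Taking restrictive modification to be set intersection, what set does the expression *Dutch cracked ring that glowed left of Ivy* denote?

{Pat, Wes}

⟦that glowed⟧ = ⟦glowed⟧ = {Ivy, Ned, Pat, Uma, Wes}
⟦left of Ivy⟧ = {x : ⟨x, Ivy⟩ ∈ ⟦left of⟧} = {Bob, Ivy, Ned, Ona, Pat, Wes}
⟦ring⟧ = {Ann, Ivy, Ned, Pat, Uma, Wes}
… ∩ ⟦that glowed⟧ = {Ann, Ivy, Ned, Pat, Uma, Wes} ∩ {Ivy, Ned, Pat, Uma, Wes} = {Ivy, Ned, Pat, Uma, Wes}
… ∩ ⟦left of Ivy⟧ = {Ivy, Ned, Pat, Uma, Wes} ∩ {Bob, Ivy, Ned, Ona, Pat, Wes} = {Ivy, Ned, Pat, Wes}
… ∩ ⟦Dutch⟧ = {Ivy, Ned, Pat, Wes} ∩ {Ona, Pat, Wes} = {Pat, Wes}
… ∩ ⟦cracked⟧ = {Pat, Wes} ∩ {Ann, Ned, Pat, Wes} = {Pat, Wes}
So ⟦Dutch cracked ring that glowed left of Ivy⟧ = {Pat, Wes}.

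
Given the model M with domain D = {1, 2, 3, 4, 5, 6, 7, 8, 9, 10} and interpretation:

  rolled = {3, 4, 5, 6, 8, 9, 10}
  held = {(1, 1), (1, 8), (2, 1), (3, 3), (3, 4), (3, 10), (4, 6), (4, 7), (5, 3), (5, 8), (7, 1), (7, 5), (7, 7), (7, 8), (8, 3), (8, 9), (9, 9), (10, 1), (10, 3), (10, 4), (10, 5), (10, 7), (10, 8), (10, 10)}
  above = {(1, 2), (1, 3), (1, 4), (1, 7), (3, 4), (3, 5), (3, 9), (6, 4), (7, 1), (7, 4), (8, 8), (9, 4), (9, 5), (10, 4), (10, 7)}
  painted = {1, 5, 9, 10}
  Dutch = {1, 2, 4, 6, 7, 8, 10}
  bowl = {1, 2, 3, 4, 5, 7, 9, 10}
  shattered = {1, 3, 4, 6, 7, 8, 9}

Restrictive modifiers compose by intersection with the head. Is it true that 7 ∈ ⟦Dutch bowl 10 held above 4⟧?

⟦10 held⟧ = {x : ⟨10, x⟩ ∈ ⟦held⟧} = {1, 3, 4, 5, 7, 8, 10}
⟦above 4⟧ = {x : ⟨x, 4⟩ ∈ ⟦above⟧} = {1, 3, 6, 7, 9, 10}
⟦bowl⟧ = {1, 2, 3, 4, 5, 7, 9, 10}
… ∩ ⟦10 held⟧ = {1, 2, 3, 4, 5, 7, 9, 10} ∩ {1, 3, 4, 5, 7, 8, 10} = {1, 3, 4, 5, 7, 10}
… ∩ ⟦above 4⟧ = {1, 3, 4, 5, 7, 10} ∩ {1, 3, 6, 7, 9, 10} = {1, 3, 7, 10}
… ∩ ⟦Dutch⟧ = {1, 3, 7, 10} ∩ {1, 2, 4, 6, 7, 8, 10} = {1, 7, 10}
⟦Dutch bowl 10 held above 4⟧ = {1, 7, 10}; 7 ∈ this set.

yes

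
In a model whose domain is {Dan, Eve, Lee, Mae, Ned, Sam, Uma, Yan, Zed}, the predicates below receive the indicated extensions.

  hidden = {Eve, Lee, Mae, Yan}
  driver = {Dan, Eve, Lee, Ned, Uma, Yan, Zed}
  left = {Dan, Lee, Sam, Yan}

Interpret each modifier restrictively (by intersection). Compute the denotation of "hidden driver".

{Eve, Lee, Yan}

⟦driver⟧ = {Dan, Eve, Lee, Ned, Uma, Yan, Zed}
… ∩ ⟦hidden⟧ = {Dan, Eve, Lee, Ned, Uma, Yan, Zed} ∩ {Eve, Lee, Mae, Yan} = {Eve, Lee, Yan}
So ⟦hidden driver⟧ = {Eve, Lee, Yan}.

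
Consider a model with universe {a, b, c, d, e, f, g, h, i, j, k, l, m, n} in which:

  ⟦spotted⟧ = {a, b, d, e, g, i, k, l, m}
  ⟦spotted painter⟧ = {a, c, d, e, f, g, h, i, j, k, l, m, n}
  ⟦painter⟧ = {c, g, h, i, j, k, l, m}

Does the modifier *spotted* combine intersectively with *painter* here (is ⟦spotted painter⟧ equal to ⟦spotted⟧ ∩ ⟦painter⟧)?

⟦spotted⟧ ∩ ⟦painter⟧ = {a, b, d, e, g, i, k, l, m} ∩ {c, g, h, i, j, k, l, m} = {g, i, k, l, m}
Observed ⟦spotted painter⟧ = {a, c, d, e, f, g, h, i, j, k, l, m, n}.
These differ, so the modifier is not intersective in this model.

no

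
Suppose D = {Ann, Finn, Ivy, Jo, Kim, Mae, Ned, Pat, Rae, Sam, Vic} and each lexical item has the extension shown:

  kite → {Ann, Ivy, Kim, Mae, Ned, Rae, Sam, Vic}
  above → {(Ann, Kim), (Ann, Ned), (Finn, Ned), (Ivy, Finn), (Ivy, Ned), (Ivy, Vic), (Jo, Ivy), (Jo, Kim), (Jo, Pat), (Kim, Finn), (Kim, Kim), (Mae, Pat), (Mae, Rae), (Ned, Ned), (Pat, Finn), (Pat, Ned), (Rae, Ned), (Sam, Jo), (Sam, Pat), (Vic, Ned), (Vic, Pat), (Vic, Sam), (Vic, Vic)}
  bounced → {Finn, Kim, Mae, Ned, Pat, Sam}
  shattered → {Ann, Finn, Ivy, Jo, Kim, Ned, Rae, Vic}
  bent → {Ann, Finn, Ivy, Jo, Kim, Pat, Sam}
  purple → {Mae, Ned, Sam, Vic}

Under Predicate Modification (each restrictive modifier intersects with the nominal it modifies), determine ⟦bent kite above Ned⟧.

{Ann, Ivy}

⟦above Ned⟧ = {x : ⟨x, Ned⟩ ∈ ⟦above⟧} = {Ann, Finn, Ivy, Ned, Pat, Rae, Vic}
⟦kite⟧ = {Ann, Ivy, Kim, Mae, Ned, Rae, Sam, Vic}
… ∩ ⟦above Ned⟧ = {Ann, Ivy, Kim, Mae, Ned, Rae, Sam, Vic} ∩ {Ann, Finn, Ivy, Ned, Pat, Rae, Vic} = {Ann, Ivy, Ned, Rae, Vic}
… ∩ ⟦bent⟧ = {Ann, Ivy, Ned, Rae, Vic} ∩ {Ann, Finn, Ivy, Jo, Kim, Pat, Sam} = {Ann, Ivy}
So ⟦bent kite above Ned⟧ = {Ann, Ivy}.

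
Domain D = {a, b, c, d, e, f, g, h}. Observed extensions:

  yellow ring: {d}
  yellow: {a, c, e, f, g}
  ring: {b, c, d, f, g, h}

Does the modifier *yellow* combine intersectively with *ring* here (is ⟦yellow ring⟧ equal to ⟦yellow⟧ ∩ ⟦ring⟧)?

⟦yellow⟧ ∩ ⟦ring⟧ = {a, c, e, f, g} ∩ {b, c, d, f, g, h} = {c, f, g}
Observed ⟦yellow ring⟧ = {d}.
These differ, so the modifier is not intersective in this model.

no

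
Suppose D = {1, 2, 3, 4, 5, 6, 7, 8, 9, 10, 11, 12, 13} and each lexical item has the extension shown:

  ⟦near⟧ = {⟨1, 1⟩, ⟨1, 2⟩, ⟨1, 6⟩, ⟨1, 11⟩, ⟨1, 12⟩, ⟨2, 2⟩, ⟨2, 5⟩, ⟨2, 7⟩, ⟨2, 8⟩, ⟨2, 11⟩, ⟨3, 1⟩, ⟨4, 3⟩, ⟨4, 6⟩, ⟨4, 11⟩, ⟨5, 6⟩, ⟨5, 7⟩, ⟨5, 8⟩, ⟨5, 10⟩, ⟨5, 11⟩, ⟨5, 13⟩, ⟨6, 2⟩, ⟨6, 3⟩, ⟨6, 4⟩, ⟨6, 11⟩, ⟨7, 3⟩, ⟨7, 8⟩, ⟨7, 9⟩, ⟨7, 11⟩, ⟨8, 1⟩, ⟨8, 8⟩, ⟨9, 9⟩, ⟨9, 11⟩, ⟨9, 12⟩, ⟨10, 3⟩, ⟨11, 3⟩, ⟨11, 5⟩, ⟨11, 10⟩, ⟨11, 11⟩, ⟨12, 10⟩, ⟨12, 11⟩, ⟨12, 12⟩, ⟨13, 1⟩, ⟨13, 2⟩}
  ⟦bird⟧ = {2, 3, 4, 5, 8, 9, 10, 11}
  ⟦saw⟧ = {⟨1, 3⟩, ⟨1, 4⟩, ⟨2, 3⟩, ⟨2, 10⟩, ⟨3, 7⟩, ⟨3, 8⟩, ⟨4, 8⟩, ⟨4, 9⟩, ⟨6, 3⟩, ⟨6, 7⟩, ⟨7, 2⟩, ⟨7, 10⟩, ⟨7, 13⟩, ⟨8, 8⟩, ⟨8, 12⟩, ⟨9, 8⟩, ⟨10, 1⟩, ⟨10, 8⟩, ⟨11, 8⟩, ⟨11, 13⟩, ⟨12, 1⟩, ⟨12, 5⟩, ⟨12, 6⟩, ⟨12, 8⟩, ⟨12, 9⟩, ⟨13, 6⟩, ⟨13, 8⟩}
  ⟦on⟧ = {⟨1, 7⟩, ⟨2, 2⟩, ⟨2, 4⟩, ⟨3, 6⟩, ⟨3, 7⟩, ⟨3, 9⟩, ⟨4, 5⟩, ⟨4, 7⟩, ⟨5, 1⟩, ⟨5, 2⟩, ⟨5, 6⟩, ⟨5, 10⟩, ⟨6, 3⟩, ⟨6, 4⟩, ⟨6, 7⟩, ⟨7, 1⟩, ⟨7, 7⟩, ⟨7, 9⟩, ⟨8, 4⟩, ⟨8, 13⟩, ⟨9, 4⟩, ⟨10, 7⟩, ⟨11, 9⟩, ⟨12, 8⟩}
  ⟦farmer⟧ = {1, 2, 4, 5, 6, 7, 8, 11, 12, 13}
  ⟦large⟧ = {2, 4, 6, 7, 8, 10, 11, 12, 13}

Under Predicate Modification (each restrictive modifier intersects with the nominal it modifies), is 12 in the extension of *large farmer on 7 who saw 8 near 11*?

⟦on 7⟧ = {x : ⟨x, 7⟩ ∈ ⟦on⟧} = {1, 3, 4, 6, 7, 10}
⟦who saw 8⟧ = {x : ⟨x, 8⟩ ∈ ⟦saw⟧} = {3, 4, 8, 9, 10, 11, 12, 13}
⟦near 11⟧ = {x : ⟨x, 11⟩ ∈ ⟦near⟧} = {1, 2, 4, 5, 6, 7, 9, 11, 12}
⟦farmer⟧ = {1, 2, 4, 5, 6, 7, 8, 11, 12, 13}
… ∩ ⟦on 7⟧ = {1, 2, 4, 5, 6, 7, 8, 11, 12, 13} ∩ {1, 3, 4, 6, 7, 10} = {1, 4, 6, 7}
… ∩ ⟦who saw 8⟧ = {1, 4, 6, 7} ∩ {3, 4, 8, 9, 10, 11, 12, 13} = {4}
… ∩ ⟦near 11⟧ = {4} ∩ {1, 2, 4, 5, 6, 7, 9, 11, 12} = {4}
… ∩ ⟦large⟧ = {4} ∩ {2, 4, 6, 7, 8, 10, 11, 12, 13} = {4}
⟦large farmer on 7 who saw 8 near 11⟧ = {4}; 12 ∉ this set.

no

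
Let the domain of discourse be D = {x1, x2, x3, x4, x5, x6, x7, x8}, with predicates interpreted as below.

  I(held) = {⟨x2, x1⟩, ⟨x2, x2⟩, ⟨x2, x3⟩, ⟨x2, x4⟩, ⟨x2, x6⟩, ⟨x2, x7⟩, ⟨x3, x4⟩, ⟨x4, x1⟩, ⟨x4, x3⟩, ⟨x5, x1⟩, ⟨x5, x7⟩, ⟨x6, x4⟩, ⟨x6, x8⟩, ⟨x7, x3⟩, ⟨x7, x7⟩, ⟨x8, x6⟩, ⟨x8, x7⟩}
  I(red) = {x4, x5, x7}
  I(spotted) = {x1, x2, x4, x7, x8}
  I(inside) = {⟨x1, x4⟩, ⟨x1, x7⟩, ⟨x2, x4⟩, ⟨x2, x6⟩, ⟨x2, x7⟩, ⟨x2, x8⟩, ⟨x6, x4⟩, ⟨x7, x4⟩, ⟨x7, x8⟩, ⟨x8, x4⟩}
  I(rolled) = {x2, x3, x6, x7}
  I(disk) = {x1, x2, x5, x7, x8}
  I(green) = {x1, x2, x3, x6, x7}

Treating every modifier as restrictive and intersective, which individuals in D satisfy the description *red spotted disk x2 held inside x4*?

{x7}

⟦x2 held⟧ = {x : ⟨x2, x⟩ ∈ ⟦held⟧} = {x1, x2, x3, x4, x6, x7}
⟦inside x4⟧ = {x : ⟨x, x4⟩ ∈ ⟦inside⟧} = {x1, x2, x6, x7, x8}
⟦disk⟧ = {x1, x2, x5, x7, x8}
… ∩ ⟦x2 held⟧ = {x1, x2, x5, x7, x8} ∩ {x1, x2, x3, x4, x6, x7} = {x1, x2, x7}
… ∩ ⟦inside x4⟧ = {x1, x2, x7} ∩ {x1, x2, x6, x7, x8} = {x1, x2, x7}
… ∩ ⟦red⟧ = {x1, x2, x7} ∩ {x4, x5, x7} = {x7}
… ∩ ⟦spotted⟧ = {x7} ∩ {x1, x2, x4, x7, x8} = {x7}
So ⟦red spotted disk x2 held inside x4⟧ = {x7}.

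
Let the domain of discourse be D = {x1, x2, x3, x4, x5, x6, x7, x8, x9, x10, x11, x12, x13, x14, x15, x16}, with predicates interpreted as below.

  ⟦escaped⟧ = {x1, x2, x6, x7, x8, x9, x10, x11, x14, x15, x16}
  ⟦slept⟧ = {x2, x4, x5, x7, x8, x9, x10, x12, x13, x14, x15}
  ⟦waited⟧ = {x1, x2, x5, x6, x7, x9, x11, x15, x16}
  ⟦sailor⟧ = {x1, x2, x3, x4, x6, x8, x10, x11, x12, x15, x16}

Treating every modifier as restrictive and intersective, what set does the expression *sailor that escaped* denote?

{x1, x2, x6, x8, x10, x11, x15, x16}

⟦that escaped⟧ = ⟦escaped⟧ = {x1, x2, x6, x7, x8, x9, x10, x11, x14, x15, x16}
⟦sailor⟧ = {x1, x2, x3, x4, x6, x8, x10, x11, x12, x15, x16}
… ∩ ⟦that escaped⟧ = {x1, x2, x3, x4, x6, x8, x10, x11, x12, x15, x16} ∩ {x1, x2, x6, x7, x8, x9, x10, x11, x14, x15, x16} = {x1, x2, x6, x8, x10, x11, x15, x16}
So ⟦sailor that escaped⟧ = {x1, x2, x6, x8, x10, x11, x15, x16}.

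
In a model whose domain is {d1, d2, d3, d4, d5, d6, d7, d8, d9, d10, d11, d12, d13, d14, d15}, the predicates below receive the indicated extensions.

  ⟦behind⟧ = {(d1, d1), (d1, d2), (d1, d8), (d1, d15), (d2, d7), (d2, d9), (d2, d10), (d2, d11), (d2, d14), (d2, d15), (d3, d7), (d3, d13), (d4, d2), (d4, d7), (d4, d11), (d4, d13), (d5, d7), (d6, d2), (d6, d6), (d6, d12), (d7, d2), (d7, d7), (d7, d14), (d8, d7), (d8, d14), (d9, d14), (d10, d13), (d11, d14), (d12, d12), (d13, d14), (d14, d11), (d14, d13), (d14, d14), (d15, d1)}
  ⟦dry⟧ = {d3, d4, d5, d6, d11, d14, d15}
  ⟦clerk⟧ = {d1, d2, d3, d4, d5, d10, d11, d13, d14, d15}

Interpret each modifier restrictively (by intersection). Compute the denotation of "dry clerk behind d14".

⟦behind d14⟧ = {x : ⟨x, d14⟩ ∈ ⟦behind⟧} = {d2, d7, d8, d9, d11, d13, d14}
⟦clerk⟧ = {d1, d2, d3, d4, d5, d10, d11, d13, d14, d15}
… ∩ ⟦behind d14⟧ = {d1, d2, d3, d4, d5, d10, d11, d13, d14, d15} ∩ {d2, d7, d8, d9, d11, d13, d14} = {d2, d11, d13, d14}
… ∩ ⟦dry⟧ = {d2, d11, d13, d14} ∩ {d3, d4, d5, d6, d11, d14, d15} = {d11, d14}
So ⟦dry clerk behind d14⟧ = {d11, d14}.

{d11, d14}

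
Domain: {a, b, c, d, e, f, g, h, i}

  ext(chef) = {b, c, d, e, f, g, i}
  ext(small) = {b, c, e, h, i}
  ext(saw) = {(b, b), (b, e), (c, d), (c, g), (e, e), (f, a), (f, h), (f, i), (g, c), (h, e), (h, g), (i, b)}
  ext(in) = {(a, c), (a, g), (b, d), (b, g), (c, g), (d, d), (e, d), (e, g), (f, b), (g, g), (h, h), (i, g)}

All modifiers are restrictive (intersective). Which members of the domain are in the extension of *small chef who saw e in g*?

⟦who saw e⟧ = {x : ⟨x, e⟩ ∈ ⟦saw⟧} = {b, e, h}
⟦in g⟧ = {x : ⟨x, g⟩ ∈ ⟦in⟧} = {a, b, c, e, g, i}
⟦chef⟧ = {b, c, d, e, f, g, i}
… ∩ ⟦who saw e⟧ = {b, c, d, e, f, g, i} ∩ {b, e, h} = {b, e}
… ∩ ⟦in g⟧ = {b, e} ∩ {a, b, c, e, g, i} = {b, e}
… ∩ ⟦small⟧ = {b, e} ∩ {b, c, e, h, i} = {b, e}
So ⟦small chef who saw e in g⟧ = {b, e}.

{b, e}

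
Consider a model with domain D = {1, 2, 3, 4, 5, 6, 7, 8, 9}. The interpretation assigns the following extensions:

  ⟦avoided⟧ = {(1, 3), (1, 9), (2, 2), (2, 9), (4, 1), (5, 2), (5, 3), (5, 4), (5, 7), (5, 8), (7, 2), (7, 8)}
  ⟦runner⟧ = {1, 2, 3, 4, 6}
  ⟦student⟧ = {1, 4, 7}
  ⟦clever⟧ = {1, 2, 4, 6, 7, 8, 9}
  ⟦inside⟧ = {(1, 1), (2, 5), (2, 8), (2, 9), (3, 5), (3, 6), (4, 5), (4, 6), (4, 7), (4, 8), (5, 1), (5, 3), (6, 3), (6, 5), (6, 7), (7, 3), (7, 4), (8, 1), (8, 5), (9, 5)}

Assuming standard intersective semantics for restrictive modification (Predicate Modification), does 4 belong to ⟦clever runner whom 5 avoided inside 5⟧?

yes

⟦whom 5 avoided⟧ = {x : ⟨5, x⟩ ∈ ⟦avoided⟧} = {2, 3, 4, 7, 8}
⟦inside 5⟧ = {x : ⟨x, 5⟩ ∈ ⟦inside⟧} = {2, 3, 4, 6, 8, 9}
⟦runner⟧ = {1, 2, 3, 4, 6}
… ∩ ⟦whom 5 avoided⟧ = {1, 2, 3, 4, 6} ∩ {2, 3, 4, 7, 8} = {2, 3, 4}
… ∩ ⟦inside 5⟧ = {2, 3, 4} ∩ {2, 3, 4, 6, 8, 9} = {2, 3, 4}
… ∩ ⟦clever⟧ = {2, 3, 4} ∩ {1, 2, 4, 6, 7, 8, 9} = {2, 4}
⟦clever runner whom 5 avoided inside 5⟧ = {2, 4}; 4 ∈ this set.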